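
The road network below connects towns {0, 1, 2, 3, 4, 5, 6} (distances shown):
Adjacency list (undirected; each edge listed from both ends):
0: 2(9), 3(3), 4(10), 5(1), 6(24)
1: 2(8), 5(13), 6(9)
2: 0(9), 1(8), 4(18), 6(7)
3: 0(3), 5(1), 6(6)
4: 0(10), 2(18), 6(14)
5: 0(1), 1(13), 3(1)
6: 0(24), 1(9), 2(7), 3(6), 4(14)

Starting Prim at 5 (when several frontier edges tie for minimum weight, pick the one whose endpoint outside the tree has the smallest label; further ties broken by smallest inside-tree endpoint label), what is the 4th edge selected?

Prim's algorithm from 5:
Step 1: frontier [0—5 1, 3—5 1, 1—5 13] → take 0—5 (1); add 0.
Step 2: frontier [0—3 3, 0—2 9, 0—4 10, 0—6 24, 3—5 1, 1—5 13] → take 3—5 (1); add 3.
Step 3: frontier [0—2 9, 0—4 10, 0—6 24, 3—6 6, 1—5 13] → take 3—6 (6); add 6.
Step 4: frontier [0—2 9, 0—4 10, 1—5 13, 2—6 7, 1—6 9, 4—6 14] → take 2—6 (7); add 2.
Step 5: frontier [0—4 10, 1—2 8, 2—4 18, 1—5 13, 1—6 9, 4—6 14] → take 1—2 (8); add 1.
Step 6: frontier [0—4 10, 2—4 18, 4—6 14] → take 0—4 (10); add 4.
The 4th edge added is 2—6.

2-6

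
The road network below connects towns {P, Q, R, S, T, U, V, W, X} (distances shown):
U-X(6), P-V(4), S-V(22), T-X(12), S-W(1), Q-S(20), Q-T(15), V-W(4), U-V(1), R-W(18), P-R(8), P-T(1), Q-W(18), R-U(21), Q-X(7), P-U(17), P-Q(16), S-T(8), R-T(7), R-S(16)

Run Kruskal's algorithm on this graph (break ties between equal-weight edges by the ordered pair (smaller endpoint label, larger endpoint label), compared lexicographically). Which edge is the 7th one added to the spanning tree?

Sort edges by weight, then run Kruskal:
P-T (1): add — endpoints in different components.
S-W (1): add — endpoints in different components.
U-V (1): add — endpoints in different components.
P-V (4): add — endpoints in different components.
V-W (4): add — endpoints in different components.
U-X (6): add — endpoints in different components.
Q-X (7): add — endpoints in different components.
R-T (7): add — endpoints in different components.
The 7th edge added is Q-X.

Q-X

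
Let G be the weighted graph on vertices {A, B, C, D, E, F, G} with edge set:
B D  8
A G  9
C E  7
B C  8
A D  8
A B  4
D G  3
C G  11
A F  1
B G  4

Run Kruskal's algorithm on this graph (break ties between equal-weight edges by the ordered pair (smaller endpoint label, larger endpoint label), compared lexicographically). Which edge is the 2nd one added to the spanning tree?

Kruskal's algorithm — process edges by increasing weight (ties by edge label):
A F (1): add — endpoints in different components.
D G (3): add — endpoints in different components.
A B (4): add — endpoints in different components.
B G (4): add — endpoints in different components.
C E (7): add — endpoints in different components.
A D (8): skip — A and D already connected.
B C (8): add — endpoints in different components.
The 2nd edge added is D G.

D-G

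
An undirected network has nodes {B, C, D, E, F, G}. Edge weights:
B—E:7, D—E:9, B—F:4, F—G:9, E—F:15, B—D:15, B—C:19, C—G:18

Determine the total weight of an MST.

Kruskal: consider edges lightest-first.
B—F (4): add. Components now {B,F} {C} {D} {E} {G}
B—E (7): add. Components now {B,E,F} {C} {D} {G}
D—E (9): add. Components now {B,D,E,F} {C} {G}
F—G (9): add. Components now {B,D,E,F,G} {C}
B—D (15): skip — B and D already connected.
E—F (15): skip — E and F already connected.
C—G (18): add. Components now {B,C,D,E,F,G}
MST edges: B—F, B—E, D—E, F—G, C—G; total weight 4+7+9+9+18 = 47.

47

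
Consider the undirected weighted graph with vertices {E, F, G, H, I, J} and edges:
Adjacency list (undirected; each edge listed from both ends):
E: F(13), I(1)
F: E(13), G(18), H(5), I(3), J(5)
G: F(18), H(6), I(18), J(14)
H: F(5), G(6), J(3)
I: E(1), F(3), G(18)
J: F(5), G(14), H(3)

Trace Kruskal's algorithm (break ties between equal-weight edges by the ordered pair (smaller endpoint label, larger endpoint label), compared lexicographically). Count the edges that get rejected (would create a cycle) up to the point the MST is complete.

Kruskal's algorithm — process edges by increasing weight (ties by edge label):
E–I (1): add — endpoints in different components.
F–I (3): add — endpoints in different components.
H–J (3): add — endpoints in different components.
F–H (5): add — endpoints in different components.
F–J (5): skip — F and J already connected.
G–H (6): add — endpoints in different components.
Edges rejected before the tree was complete: 1.

1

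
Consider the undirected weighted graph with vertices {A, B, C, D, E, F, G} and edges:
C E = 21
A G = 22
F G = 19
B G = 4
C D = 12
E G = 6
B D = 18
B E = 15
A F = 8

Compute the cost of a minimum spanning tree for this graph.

Kruskal: consider edges lightest-first.
B G (4): add — endpoints in different components.
E G (6): add — endpoints in different components.
A F (8): add — endpoints in different components.
C D (12): add — endpoints in different components.
B E (15): skip — B and E already connected.
B D (18): add — endpoints in different components.
F G (19): add — endpoints in different components.
MST edges: B G, E G, A F, C D, B D, F G; total weight 4+6+8+12+18+19 = 67.

67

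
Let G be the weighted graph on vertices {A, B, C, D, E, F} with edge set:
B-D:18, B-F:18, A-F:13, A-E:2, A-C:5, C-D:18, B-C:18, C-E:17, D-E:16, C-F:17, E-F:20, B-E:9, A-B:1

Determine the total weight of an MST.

Prim, starting at B.
Step 1: frontier [A-B 1, B-E 9, B-C 18, B-D 18, B-F 18] → take A-B (1); add A.
Step 2: frontier [A-E 2, A-C 5, A-F 13, B-E 9, B-C 18, B-D 18, B-F 18] → take A-E (2); add E.
Step 3: frontier [A-C 5, A-F 13, B-C 18, B-D 18, B-F 18, D-E 16, C-E 17, E-F 20] → take A-C (5); add C.
Step 4: frontier [A-F 13, B-D 18, B-F 18, C-F 17, C-D 18, D-E 16, E-F 20] → take A-F (13); add F.
Step 5: frontier [B-D 18, C-D 18, D-E 16] → take D-E (16); add D.
MST edges: A-B, A-E, A-C, A-F, D-E; total weight 1+2+5+13+16 = 37.

37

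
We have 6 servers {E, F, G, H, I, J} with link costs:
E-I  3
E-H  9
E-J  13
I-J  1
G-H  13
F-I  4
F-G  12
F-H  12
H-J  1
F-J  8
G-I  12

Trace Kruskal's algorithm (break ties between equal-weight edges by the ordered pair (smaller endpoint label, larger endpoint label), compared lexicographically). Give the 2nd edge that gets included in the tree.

I-J

Kruskal's algorithm — process edges by increasing weight (ties by edge label):
H-J (1): add — endpoints in different components.
I-J (1): add — endpoints in different components.
E-I (3): add — endpoints in different components.
F-I (4): add — endpoints in different components.
F-J (8): skip — F and J already connected.
E-H (9): skip — E and H already connected.
F-G (12): add — endpoints in different components.
The 2nd edge added is I-J.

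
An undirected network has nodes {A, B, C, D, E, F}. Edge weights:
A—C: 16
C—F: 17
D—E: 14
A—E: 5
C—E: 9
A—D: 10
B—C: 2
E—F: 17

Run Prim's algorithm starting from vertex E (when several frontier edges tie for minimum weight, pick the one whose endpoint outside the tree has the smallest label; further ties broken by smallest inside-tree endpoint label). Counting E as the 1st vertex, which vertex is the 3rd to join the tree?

Prim, starting at E.
Step 1: frontier [A—E 5, C—E 9, D—E 14, E—F 17] → take A—E (5); add A.
Step 2: frontier [A—D 10, A—C 16, C—E 9, D—E 14, E—F 17] → take C—E (9); add C.
Step 3: frontier [A—D 10, B—C 2, C—F 17, D—E 14, E—F 17] → take B—C (2); add B.
Step 4: frontier [A—D 10, C—F 17, D—E 14, E—F 17] → take A—D (10); add D.
Step 5: frontier [C—F 17, E—F 17] → take C—F (17); add F.
Vertex order: E, A, C, B, D, F. The 3rd vertex is C.

C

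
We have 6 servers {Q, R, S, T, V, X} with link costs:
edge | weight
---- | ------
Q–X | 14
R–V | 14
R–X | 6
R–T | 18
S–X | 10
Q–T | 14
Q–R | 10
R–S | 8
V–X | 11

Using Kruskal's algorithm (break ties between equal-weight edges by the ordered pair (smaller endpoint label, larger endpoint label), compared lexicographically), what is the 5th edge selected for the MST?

Kruskal: consider edges lightest-first.
R–X (6): add — endpoints in different components.
R–S (8): add — endpoints in different components.
Q–R (10): add — endpoints in different components.
S–X (10): skip — S and X already connected.
V–X (11): add — endpoints in different components.
Q–T (14): add — endpoints in different components.
The 5th edge added is Q–T.

Q-T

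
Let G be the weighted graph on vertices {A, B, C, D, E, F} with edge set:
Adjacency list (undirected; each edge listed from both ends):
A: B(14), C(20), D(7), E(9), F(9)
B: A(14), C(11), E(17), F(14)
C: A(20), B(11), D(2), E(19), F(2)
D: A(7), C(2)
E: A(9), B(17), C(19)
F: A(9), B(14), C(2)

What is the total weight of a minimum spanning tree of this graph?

31

Prim, starting at A.
Step 1: frontier [A–D 7, A–E 9, A–F 9, A–B 14, A–C 20] → take A–D (7); add D.
Step 2: frontier [A–E 9, A–F 9, A–B 14, A–C 20, C–D 2] → take C–D (2); add C.
Step 3: frontier [A–E 9, A–F 9, A–B 14, C–F 2, B–C 11, C–E 19] → take C–F (2); add F.
Step 4: frontier [A–E 9, A–B 14, B–C 11, C–E 19, B–F 14] → take A–E (9); add E.
Step 5: frontier [A–B 14, B–C 11, B–E 17, B–F 14] → take B–C (11); add B.
MST edges: A–D, C–D, C–F, A–E, B–C; total weight 7+2+2+9+11 = 31.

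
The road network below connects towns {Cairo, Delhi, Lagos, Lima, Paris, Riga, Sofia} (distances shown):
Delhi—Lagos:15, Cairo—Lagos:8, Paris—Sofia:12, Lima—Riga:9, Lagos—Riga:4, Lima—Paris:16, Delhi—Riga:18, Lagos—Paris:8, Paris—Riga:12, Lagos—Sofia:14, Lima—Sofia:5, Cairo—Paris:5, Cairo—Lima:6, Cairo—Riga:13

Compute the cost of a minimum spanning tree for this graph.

43

Grow the tree from Lima using Prim:
Step 1: frontier [Lima—Sofia 5, Cairo—Lima 6, Lima—Riga 9, Lima—Paris 16] → take Lima—Sofia (5); add Sofia.
Step 2: frontier [Cairo—Lima 6, Lima—Riga 9, Lima—Paris 16, Paris—Sofia 12, Lagos—Sofia 14] → take Cairo—Lima (6); add Cairo.
Step 3: frontier [Cairo—Paris 5, Cairo—Lagos 8, Cairo—Riga 13, Lima—Riga 9, Lima—Paris 16, Paris—Sofia 12, Lagos—Sofia 14] → take Cairo—Paris (5); add Paris.
Step 4: frontier [Cairo—Lagos 8, Cairo—Riga 13, Lima—Riga 9, Lagos—Paris 8, Paris—Riga 12, Lagos—Sofia 14] → take Cairo—Lagos (8); add Lagos.
Step 5: frontier [Cairo—Riga 13, Lagos—Riga 4, Delhi—Lagos 15, Lima—Riga 9, Paris—Riga 12] → take Lagos—Riga (4); add Riga.
Step 6: frontier [Delhi—Lagos 15, Delhi—Riga 18] → take Delhi—Lagos (15); add Delhi.
MST edges: Lima—Sofia, Cairo—Lima, Cairo—Paris, Cairo—Lagos, Lagos—Riga, Delhi—Lagos; total weight 5+6+5+8+4+15 = 43.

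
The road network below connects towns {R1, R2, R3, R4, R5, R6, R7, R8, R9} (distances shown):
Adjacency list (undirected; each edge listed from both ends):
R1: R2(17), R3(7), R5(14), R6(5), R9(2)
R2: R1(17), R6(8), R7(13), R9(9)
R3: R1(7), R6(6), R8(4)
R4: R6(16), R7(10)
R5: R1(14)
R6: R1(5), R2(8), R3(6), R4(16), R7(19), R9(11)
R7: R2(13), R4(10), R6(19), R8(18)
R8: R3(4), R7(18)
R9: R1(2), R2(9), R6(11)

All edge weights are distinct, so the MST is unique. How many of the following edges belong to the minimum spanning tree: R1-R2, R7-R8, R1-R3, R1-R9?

Kruskal's algorithm — process edges by increasing weight (ties by edge label):
R1-R9 (2): add — endpoints in different components.
R3-R8 (4): add — endpoints in different components.
R1-R6 (5): add — endpoints in different components.
R3-R6 (6): add — endpoints in different components.
R1-R3 (7): skip — R3 and R1 already connected.
R2-R6 (8): add — endpoints in different components.
R2-R9 (9): skip — R2 and R9 already connected.
R4-R7 (10): add — endpoints in different components.
R6-R9 (11): skip — R6 and R9 already connected.
R2-R7 (13): add — endpoints in different components.
R1-R5 (14): add — endpoints in different components.
MST edge set: {R1-R9, R3-R8, R1-R6, R3-R6, R2-R6, R4-R7, R2-R7, R1-R5}.
Of the listed edges, {R1-R9} are in the MST → 1.

1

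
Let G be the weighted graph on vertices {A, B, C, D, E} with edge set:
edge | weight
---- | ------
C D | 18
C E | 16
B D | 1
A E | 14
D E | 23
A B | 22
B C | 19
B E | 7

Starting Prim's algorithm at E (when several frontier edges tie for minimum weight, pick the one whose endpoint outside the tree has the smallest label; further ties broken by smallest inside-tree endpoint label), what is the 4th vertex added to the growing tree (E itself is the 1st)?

Prim's algorithm from E:
Step 1: cheapest edge leaving the tree is B E (7); add B.
Step 2: cheapest edge leaving the tree is B D (1); add D.
Step 3: cheapest edge leaving the tree is A E (14); add A.
Step 4: cheapest edge leaving the tree is C E (16); add C.
Vertex order: E, B, D, A, C. The 4th vertex is A.

A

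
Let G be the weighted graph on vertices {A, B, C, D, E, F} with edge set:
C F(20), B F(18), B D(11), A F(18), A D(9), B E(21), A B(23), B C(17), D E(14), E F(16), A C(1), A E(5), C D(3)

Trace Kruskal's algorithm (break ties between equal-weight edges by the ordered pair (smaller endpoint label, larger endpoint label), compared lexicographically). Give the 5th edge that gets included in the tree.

E-F

Sort edges by weight, then run Kruskal:
A C (1): add. Components now {A,C} {B} {D} {E} {F}
C D (3): add. Components now {A,C,D} {B} {E} {F}
A E (5): add. Components now {A,C,D,E} {B} {F}
A D (9): skip — A and D already connected.
B D (11): add. Components now {A,B,C,D,E} {F}
D E (14): skip — D and E already connected.
E F (16): add. Components now {A,B,C,D,E,F}
The 5th edge added is E F.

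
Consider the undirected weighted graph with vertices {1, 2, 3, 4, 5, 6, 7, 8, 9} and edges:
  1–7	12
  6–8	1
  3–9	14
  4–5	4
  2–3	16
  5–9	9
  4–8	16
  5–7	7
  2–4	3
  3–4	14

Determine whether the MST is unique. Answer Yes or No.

No

Kruskal: consider edges lightest-first.
6–8 (1): add — endpoints in different components.
2–4 (3): add — endpoints in different components.
4–5 (4): add — endpoints in different components.
5–7 (7): add — endpoints in different components.
5–9 (9): add — endpoints in different components.
1–7 (12): add — endpoints in different components.
3–4 (14): add — endpoints in different components.
3–9 (14): skip — 3 and 9 already connected.
2–3 (16): skip — 2 and 3 already connected.
4–8 (16): add — endpoints in different components.
Non-tree edge 3–9 has weight 14, equal to the heaviest edge on its tree cycle — swapping gives another MST of the same weight. Not unique.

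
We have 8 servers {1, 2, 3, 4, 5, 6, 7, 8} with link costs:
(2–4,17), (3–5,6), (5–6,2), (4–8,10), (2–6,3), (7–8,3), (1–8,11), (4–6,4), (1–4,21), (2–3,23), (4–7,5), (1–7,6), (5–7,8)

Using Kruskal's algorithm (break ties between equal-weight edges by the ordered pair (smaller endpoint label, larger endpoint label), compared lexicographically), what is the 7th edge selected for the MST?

Kruskal: consider edges lightest-first.
5–6 (2): add — endpoints in different components.
2–6 (3): add — endpoints in different components.
7–8 (3): add — endpoints in different components.
4–6 (4): add — endpoints in different components.
4–7 (5): add — endpoints in different components.
1–7 (6): add — endpoints in different components.
3–5 (6): add — endpoints in different components.
The 7th edge added is 3–5.

3-5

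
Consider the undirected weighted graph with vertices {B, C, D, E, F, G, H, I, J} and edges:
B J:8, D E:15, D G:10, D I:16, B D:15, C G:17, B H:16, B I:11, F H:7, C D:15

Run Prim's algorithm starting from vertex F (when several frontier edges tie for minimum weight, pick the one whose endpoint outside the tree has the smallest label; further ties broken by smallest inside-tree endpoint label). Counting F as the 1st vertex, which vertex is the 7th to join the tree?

G

Prim's algorithm from F:
Step 1: frontier [F H 7] → take F H (7); add H.
Step 2: frontier [B H 16] → take B H (16); add B.
Step 3: frontier [B J 8, B I 11, B D 15] → take B J (8); add J.
Step 4: frontier [B I 11, B D 15] → take B I (11); add I.
Step 5: frontier [B D 15, D I 16] → take B D (15); add D.
Step 6: frontier [D G 10, C D 15, D E 15] → take D G (10); add G.
Step 7: frontier [C D 15, D E 15, C G 17] → take C D (15); add C.
Step 8: frontier [D E 15] → take D E (15); add E.
Vertex order: F, H, B, J, I, D, G, C, E. The 7th vertex is G.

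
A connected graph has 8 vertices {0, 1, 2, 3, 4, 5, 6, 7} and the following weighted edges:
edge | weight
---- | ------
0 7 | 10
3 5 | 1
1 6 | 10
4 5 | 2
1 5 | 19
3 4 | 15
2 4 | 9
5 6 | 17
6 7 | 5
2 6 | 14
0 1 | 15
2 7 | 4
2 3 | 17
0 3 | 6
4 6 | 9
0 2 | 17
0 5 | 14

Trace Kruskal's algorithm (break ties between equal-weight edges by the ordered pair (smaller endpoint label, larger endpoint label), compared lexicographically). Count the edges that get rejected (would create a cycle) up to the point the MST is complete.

Sort edges by weight, then run Kruskal:
3 5 (1): add — endpoints in different components.
4 5 (2): add — endpoints in different components.
2 7 (4): add — endpoints in different components.
6 7 (5): add — endpoints in different components.
0 3 (6): add — endpoints in different components.
2 4 (9): add — endpoints in different components.
4 6 (9): skip — 4 and 6 already connected.
0 7 (10): skip — 0 and 7 already connected.
1 6 (10): add — endpoints in different components.
Edges rejected before the tree was complete: 2.

2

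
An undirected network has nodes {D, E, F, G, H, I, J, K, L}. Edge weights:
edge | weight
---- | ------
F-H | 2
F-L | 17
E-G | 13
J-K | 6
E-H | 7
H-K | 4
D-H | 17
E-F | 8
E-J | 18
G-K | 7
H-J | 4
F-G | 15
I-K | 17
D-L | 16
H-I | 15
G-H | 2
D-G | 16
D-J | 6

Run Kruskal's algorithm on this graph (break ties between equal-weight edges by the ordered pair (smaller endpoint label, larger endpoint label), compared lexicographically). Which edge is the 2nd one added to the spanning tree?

G-H

Kruskal's algorithm — process edges by increasing weight (ties by edge label):
F-H (2): add — endpoints in different components.
G-H (2): add — endpoints in different components.
H-J (4): add — endpoints in different components.
H-K (4): add — endpoints in different components.
D-J (6): add — endpoints in different components.
J-K (6): skip — J and K already connected.
E-H (7): add — endpoints in different components.
G-K (7): skip — G and K already connected.
E-F (8): skip — E and F already connected.
E-G (13): skip — E and G already connected.
F-G (15): skip — F and G already connected.
H-I (15): add — endpoints in different components.
D-G (16): skip — D and G already connected.
D-L (16): add — endpoints in different components.
The 2nd edge added is G-H.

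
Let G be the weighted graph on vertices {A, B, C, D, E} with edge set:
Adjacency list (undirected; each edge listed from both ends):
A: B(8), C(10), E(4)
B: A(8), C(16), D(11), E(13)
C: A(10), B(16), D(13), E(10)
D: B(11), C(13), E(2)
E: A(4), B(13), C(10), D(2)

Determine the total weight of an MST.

24

Prim's algorithm from D:
Step 1: frontier [D—E 2, B—D 11, C—D 13] → take D—E (2); add E.
Step 2: frontier [B—D 11, C—D 13, A—E 4, C—E 10, B—E 13] → take A—E (4); add A.
Step 3: frontier [A—B 8, A—C 10, B—D 11, C—D 13, C—E 10, B—E 13] → take A—B (8); add B.
Step 4: frontier [A—C 10, B—C 16, C—D 13, C—E 10] → take A—C (10); add C.
MST edges: D—E, A—E, A—B, A—C; total weight 2+4+8+10 = 24.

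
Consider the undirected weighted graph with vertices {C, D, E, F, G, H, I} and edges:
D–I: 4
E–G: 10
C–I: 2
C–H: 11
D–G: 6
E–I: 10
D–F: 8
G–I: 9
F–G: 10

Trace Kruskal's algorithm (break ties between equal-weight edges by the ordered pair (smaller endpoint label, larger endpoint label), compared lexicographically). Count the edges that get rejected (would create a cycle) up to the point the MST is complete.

Kruskal: consider edges lightest-first.
C–I (2): add — endpoints in different components.
D–I (4): add — endpoints in different components.
D–G (6): add — endpoints in different components.
D–F (8): add — endpoints in different components.
G–I (9): skip — G and I already connected.
E–G (10): add — endpoints in different components.
E–I (10): skip — E and I already connected.
F–G (10): skip — F and G already connected.
C–H (11): add — endpoints in different components.
Edges rejected before the tree was complete: 3.

3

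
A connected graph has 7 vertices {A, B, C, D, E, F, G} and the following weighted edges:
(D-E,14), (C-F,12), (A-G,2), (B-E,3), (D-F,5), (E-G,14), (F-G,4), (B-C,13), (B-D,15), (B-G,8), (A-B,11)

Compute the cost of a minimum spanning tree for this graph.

34

Prim's algorithm from B:
Step 1: cheapest edge leaving the tree is B-E (3); add E.
Step 2: cheapest edge leaving the tree is B-G (8); add G.
Step 3: cheapest edge leaving the tree is A-G (2); add A.
Step 4: cheapest edge leaving the tree is F-G (4); add F.
Step 5: cheapest edge leaving the tree is D-F (5); add D.
Step 6: cheapest edge leaving the tree is C-F (12); add C.
MST edges: B-E, B-G, A-G, F-G, D-F, C-F; total weight 3+8+2+4+5+12 = 34.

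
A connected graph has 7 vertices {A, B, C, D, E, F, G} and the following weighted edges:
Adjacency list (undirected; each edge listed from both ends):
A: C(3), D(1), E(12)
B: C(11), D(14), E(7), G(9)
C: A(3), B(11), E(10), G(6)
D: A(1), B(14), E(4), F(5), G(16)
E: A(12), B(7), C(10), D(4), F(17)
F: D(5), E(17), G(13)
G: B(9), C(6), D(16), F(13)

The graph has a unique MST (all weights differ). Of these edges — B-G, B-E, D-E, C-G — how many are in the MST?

Kruskal's algorithm — process edges by increasing weight (ties by edge label):
A-D (1): add. Components now {A,D} {B} {C} {E} {F} {G}
A-C (3): add. Components now {A,C,D} {B} {E} {F} {G}
D-E (4): add. Components now {A,C,D,E} {B} {F} {G}
D-F (5): add. Components now {A,C,D,E,F} {B} {G}
C-G (6): add. Components now {A,C,D,E,F,G} {B}
B-E (7): add. Components now {A,B,C,D,E,F,G}
MST edge set: {A-D, A-C, D-E, D-F, C-G, B-E}.
Of the listed edges, {B-E, D-E, C-G} are in the MST → 3.

3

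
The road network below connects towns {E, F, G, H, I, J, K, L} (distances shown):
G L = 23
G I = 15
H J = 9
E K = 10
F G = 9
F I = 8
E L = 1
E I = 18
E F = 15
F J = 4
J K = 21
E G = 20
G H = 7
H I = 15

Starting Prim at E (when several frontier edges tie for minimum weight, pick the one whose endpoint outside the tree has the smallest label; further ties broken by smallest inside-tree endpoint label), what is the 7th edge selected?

Prim, starting at E.
Step 1: cheapest edge leaving the tree is E L (1); add L.
Step 2: cheapest edge leaving the tree is E K (10); add K.
Step 3: cheapest edge leaving the tree is E F (15); add F.
Step 4: cheapest edge leaving the tree is F J (4); add J.
Step 5: cheapest edge leaving the tree is F I (8); add I.
Step 6: cheapest edge leaving the tree is F G (9); add G.
Step 7: cheapest edge leaving the tree is G H (7); add H.
The 7th edge added is G H.

G-H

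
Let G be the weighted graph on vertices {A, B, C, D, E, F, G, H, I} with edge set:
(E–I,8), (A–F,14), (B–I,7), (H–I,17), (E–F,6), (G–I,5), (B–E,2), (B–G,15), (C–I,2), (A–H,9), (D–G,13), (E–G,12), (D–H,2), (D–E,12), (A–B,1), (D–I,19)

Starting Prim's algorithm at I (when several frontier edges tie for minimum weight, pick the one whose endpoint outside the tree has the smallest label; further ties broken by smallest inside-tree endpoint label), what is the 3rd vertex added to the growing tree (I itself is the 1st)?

Prim, starting at I.
Step 1: cheapest edge leaving the tree is C–I (2); add C.
Step 2: cheapest edge leaving the tree is G–I (5); add G.
Step 3: cheapest edge leaving the tree is B–I (7); add B.
Step 4: cheapest edge leaving the tree is A–B (1); add A.
Step 5: cheapest edge leaving the tree is B–E (2); add E.
Step 6: cheapest edge leaving the tree is E–F (6); add F.
Step 7: cheapest edge leaving the tree is A–H (9); add H.
Step 8: cheapest edge leaving the tree is D–H (2); add D.
Vertex order: I, C, G, B, A, E, F, H, D. The 3rd vertex is G.

G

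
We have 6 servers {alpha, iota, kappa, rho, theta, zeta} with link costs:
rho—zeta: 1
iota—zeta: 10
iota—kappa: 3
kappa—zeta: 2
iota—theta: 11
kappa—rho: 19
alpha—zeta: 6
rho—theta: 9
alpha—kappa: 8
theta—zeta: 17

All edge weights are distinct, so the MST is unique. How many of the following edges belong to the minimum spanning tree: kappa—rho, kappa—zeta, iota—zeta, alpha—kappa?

Kruskal: consider edges lightest-first.
rho—zeta (1): add — endpoints in different components.
kappa—zeta (2): add — endpoints in different components.
iota—kappa (3): add — endpoints in different components.
alpha—zeta (6): add — endpoints in different components.
alpha—kappa (8): skip — kappa and alpha already connected.
rho—theta (9): add — endpoints in different components.
MST edge set: {rho—zeta, kappa—zeta, iota—kappa, alpha—zeta, rho—theta}.
Of the listed edges, {kappa—zeta} are in the MST → 1.

1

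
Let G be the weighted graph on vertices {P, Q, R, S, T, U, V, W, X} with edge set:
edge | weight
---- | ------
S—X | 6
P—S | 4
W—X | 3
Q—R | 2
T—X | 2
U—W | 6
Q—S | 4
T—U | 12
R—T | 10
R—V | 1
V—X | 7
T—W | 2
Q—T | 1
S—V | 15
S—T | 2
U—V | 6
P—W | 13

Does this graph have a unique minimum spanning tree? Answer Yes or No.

No

Kruskal's algorithm — process edges by increasing weight (ties by edge label):
Q—T (1): add — endpoints in different components.
R—V (1): add — endpoints in different components.
Q—R (2): add — endpoints in different components.
S—T (2): add — endpoints in different components.
T—W (2): add — endpoints in different components.
T—X (2): add — endpoints in different components.
W—X (3): skip — W and X already connected.
P—S (4): add — endpoints in different components.
Q—S (4): skip — S and Q already connected.
S—X (6): skip — X and S already connected.
U—V (6): add — endpoints in different components.
Non-tree edge U—W has weight 6, equal to the heaviest edge on its tree cycle — swapping gives another MST of the same weight. Not unique.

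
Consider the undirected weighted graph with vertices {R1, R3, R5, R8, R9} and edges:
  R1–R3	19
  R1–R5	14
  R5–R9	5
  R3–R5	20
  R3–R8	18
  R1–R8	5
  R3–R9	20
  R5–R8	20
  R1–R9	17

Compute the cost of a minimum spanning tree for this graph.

42

Prim's algorithm from R1:
Step 1: frontier [R1–R8 5, R1–R5 14, R1–R9 17, R1–R3 19] → take R1–R8 (5); add R8.
Step 2: frontier [R1–R5 14, R1–R9 17, R1–R3 19, R3–R8 18, R5–R8 20] → take R1–R5 (14); add R5.
Step 3: frontier [R1–R9 17, R1–R3 19, R5–R9 5, R3–R5 20, R3–R8 18] → take R5–R9 (5); add R9.
Step 4: frontier [R1–R3 19, R3–R5 20, R3–R8 18, R3–R9 20] → take R3–R8 (18); add R3.
MST edges: R1–R8, R1–R5, R5–R9, R3–R8; total weight 5+14+5+18 = 42.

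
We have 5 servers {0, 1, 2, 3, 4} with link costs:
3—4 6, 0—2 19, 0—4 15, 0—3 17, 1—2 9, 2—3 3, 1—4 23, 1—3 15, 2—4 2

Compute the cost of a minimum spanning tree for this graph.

Prim's algorithm from 2:
Step 1: frontier [2—4 2, 2—3 3, 1—2 9, 0—2 19] → take 2—4 (2); add 4.
Step 2: frontier [2—3 3, 1—2 9, 0—2 19, 3—4 6, 0—4 15, 1—4 23] → take 2—3 (3); add 3.
Step 3: frontier [1—2 9, 0—2 19, 1—3 15, 0—3 17, 0—4 15, 1—4 23] → take 1—2 (9); add 1.
Step 4: frontier [0—2 19, 0—3 17, 0—4 15] → take 0—4 (15); add 0.
MST edges: 2—4, 2—3, 1—2, 0—4; total weight 2+3+9+15 = 29.

29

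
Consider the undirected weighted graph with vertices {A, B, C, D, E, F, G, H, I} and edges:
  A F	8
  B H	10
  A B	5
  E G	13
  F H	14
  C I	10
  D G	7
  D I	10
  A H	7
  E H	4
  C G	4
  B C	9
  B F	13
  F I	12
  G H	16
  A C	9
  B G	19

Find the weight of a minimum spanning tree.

Sort edges by weight, then run Kruskal:
C G (4): add — endpoints in different components.
E H (4): add — endpoints in different components.
A B (5): add — endpoints in different components.
A H (7): add — endpoints in different components.
D G (7): add — endpoints in different components.
A F (8): add — endpoints in different components.
A C (9): add — endpoints in different components.
B C (9): skip — B and C already connected.
B H (10): skip — B and H already connected.
C I (10): add — endpoints in different components.
MST edges: C G, E H, A B, A H, D G, A F, A C, C I; total weight 4+4+5+7+7+8+9+10 = 54.

54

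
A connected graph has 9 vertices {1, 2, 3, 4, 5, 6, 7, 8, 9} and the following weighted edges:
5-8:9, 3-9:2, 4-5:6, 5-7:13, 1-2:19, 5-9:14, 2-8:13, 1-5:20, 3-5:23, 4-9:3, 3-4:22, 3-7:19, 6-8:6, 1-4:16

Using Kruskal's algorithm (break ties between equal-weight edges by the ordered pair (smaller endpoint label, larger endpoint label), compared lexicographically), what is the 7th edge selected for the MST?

5-7

Kruskal's algorithm — process edges by increasing weight (ties by edge label):
3-9 (2): add — endpoints in different components.
4-9 (3): add — endpoints in different components.
4-5 (6): add — endpoints in different components.
6-8 (6): add — endpoints in different components.
5-8 (9): add — endpoints in different components.
2-8 (13): add — endpoints in different components.
5-7 (13): add — endpoints in different components.
5-9 (14): skip — 5 and 9 already connected.
1-4 (16): add — endpoints in different components.
The 7th edge added is 5-7.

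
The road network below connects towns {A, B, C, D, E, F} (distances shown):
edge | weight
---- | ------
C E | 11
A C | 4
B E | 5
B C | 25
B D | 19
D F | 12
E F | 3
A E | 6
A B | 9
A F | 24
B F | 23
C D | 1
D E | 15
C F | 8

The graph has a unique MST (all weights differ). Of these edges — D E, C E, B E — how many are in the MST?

1

Kruskal's algorithm — process edges by increasing weight (ties by edge label):
C D (1): add. Components now {A} {B} {C,D} {E} {F}
E F (3): add. Components now {A} {B} {C,D} {E,F}
A C (4): add. Components now {A,C,D} {B} {E,F}
B E (5): add. Components now {A,C,D} {B,E,F}
A E (6): add. Components now {A,B,C,D,E,F}
MST edge set: {C D, E F, A C, B E, A E}.
Of the listed edges, {B E} are in the MST → 1.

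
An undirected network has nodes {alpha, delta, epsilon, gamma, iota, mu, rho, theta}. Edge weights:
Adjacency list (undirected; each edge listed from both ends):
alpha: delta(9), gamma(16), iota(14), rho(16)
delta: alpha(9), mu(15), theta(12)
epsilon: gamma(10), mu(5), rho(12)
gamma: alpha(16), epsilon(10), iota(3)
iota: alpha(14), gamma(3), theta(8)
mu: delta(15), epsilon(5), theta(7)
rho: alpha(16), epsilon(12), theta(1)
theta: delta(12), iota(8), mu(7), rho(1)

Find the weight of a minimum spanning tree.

Prim's algorithm from epsilon:
Step 1: cheapest edge leaving the tree is epsilon—mu (5); add mu.
Step 2: cheapest edge leaving the tree is mu—theta (7); add theta.
Step 3: cheapest edge leaving the tree is rho—theta (1); add rho.
Step 4: cheapest edge leaving the tree is iota—theta (8); add iota.
Step 5: cheapest edge leaving the tree is gamma—iota (3); add gamma.
Step 6: cheapest edge leaving the tree is delta—theta (12); add delta.
Step 7: cheapest edge leaving the tree is alpha—delta (9); add alpha.
MST edges: epsilon—mu, mu—theta, rho—theta, iota—theta, gamma—iota, delta—theta, alpha—delta; total weight 5+7+1+8+3+12+9 = 45.

45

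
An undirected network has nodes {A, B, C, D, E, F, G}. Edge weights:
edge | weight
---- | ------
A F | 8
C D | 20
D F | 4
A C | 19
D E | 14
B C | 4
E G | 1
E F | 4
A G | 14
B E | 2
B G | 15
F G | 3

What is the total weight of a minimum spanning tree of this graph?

22

Sort edges by weight, then run Kruskal:
E G (1): add — endpoints in different components.
B E (2): add — endpoints in different components.
F G (3): add — endpoints in different components.
B C (4): add — endpoints in different components.
D F (4): add — endpoints in different components.
E F (4): skip — E and F already connected.
A F (8): add — endpoints in different components.
MST edges: E G, B E, F G, B C, D F, A F; total weight 1+2+3+4+4+8 = 22.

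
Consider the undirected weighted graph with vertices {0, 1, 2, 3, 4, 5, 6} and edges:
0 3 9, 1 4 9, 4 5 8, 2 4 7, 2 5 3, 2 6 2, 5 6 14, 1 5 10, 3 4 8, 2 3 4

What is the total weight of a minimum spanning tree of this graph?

34

Prim's algorithm from 5:
Step 1: cheapest edge leaving the tree is 2 5 (3); add 2.
Step 2: cheapest edge leaving the tree is 2 6 (2); add 6.
Step 3: cheapest edge leaving the tree is 2 3 (4); add 3.
Step 4: cheapest edge leaving the tree is 2 4 (7); add 4.
Step 5: cheapest edge leaving the tree is 0 3 (9); add 0.
Step 6: cheapest edge leaving the tree is 1 4 (9); add 1.
MST edges: 2 5, 2 6, 2 3, 2 4, 0 3, 1 4; total weight 3+2+4+7+9+9 = 34.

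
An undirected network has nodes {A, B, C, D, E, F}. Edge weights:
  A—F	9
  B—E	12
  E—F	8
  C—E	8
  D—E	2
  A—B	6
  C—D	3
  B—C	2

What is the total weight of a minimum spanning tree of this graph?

21

Sort edges by weight, then run Kruskal:
B—C (2): add. Components now {A} {B,C} {D} {E} {F}
D—E (2): add. Components now {A} {B,C} {D,E} {F}
C—D (3): add. Components now {A} {B,C,D,E} {F}
A—B (6): add. Components now {A,B,C,D,E} {F}
C—E (8): skip — C and E already connected.
E—F (8): add. Components now {A,B,C,D,E,F}
MST edges: B—C, D—E, C—D, A—B, E—F; total weight 2+2+3+6+8 = 21.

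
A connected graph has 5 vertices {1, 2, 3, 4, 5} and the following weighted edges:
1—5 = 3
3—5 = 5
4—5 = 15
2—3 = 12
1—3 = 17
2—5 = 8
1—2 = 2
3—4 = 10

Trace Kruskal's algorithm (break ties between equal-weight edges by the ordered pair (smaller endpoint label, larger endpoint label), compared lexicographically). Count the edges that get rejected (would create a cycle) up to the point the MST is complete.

1

Sort edges by weight, then run Kruskal:
1—2 (2): add — endpoints in different components.
1—5 (3): add — endpoints in different components.
3—5 (5): add — endpoints in different components.
2—5 (8): skip — 2 and 5 already connected.
3—4 (10): add — endpoints in different components.
Edges rejected before the tree was complete: 1.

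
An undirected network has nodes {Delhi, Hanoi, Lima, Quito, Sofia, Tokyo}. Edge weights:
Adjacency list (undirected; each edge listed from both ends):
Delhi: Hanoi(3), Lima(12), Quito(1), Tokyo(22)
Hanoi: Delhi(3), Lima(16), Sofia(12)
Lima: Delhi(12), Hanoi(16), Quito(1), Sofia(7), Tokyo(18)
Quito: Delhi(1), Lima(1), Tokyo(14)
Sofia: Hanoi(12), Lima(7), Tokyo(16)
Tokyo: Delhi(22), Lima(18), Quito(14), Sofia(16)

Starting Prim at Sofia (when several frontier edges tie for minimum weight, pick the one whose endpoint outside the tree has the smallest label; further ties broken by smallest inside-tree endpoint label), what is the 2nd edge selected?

Lima-Quito

Prim, starting at Sofia.
Step 1: cheapest edge leaving the tree is Lima—Sofia (7); add Lima.
Step 2: cheapest edge leaving the tree is Lima—Quito (1); add Quito.
Step 3: cheapest edge leaving the tree is Delhi—Quito (1); add Delhi.
Step 4: cheapest edge leaving the tree is Delhi—Hanoi (3); add Hanoi.
Step 5: cheapest edge leaving the tree is Quito—Tokyo (14); add Tokyo.
The 2nd edge added is Lima—Quito.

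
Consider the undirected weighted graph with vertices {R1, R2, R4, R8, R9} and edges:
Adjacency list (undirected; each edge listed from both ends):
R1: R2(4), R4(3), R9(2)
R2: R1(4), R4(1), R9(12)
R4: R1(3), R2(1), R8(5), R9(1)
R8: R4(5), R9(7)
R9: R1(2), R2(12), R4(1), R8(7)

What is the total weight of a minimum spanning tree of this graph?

Kruskal: consider edges lightest-first.
R2–R4 (1): add. Components now {R1} {R2,R4} {R9} {R8}
R4–R9 (1): add. Components now {R1} {R2,R4,R9} {R8}
R1–R9 (2): add. Components now {R1,R2,R4,R9} {R8}
R1–R4 (3): skip — R1 and R4 already connected.
R1–R2 (4): skip — R1 and R2 already connected.
R4–R8 (5): add. Components now {R1,R2,R4,R8,R9}
MST edges: R2–R4, R4–R9, R1–R9, R4–R8; total weight 1+1+2+5 = 9.

9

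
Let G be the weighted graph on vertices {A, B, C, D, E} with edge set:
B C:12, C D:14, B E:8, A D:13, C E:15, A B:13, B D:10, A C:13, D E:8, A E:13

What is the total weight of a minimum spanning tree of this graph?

Sort edges by weight, then run Kruskal:
B E (8): add — endpoints in different components.
D E (8): add — endpoints in different components.
B D (10): skip — B and D already connected.
B C (12): add — endpoints in different components.
A B (13): add — endpoints in different components.
MST edges: B E, D E, B C, A B; total weight 8+8+12+13 = 41.

41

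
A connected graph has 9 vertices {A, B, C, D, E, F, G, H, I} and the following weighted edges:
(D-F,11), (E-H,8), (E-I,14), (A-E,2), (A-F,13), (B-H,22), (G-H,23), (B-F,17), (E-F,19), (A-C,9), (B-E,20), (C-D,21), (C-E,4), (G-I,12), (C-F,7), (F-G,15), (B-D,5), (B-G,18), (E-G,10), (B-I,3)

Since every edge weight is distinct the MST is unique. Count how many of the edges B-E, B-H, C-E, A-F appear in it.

1

Kruskal's algorithm — process edges by increasing weight (ties by edge label):
A-E (2): add — endpoints in different components.
B-I (3): add — endpoints in different components.
C-E (4): add — endpoints in different components.
B-D (5): add — endpoints in different components.
C-F (7): add — endpoints in different components.
E-H (8): add — endpoints in different components.
A-C (9): skip — A and C already connected.
E-G (10): add — endpoints in different components.
D-F (11): add — endpoints in different components.
MST edge set: {A-E, B-I, C-E, B-D, C-F, E-H, E-G, D-F}.
Of the listed edges, {C-E} are in the MST → 1.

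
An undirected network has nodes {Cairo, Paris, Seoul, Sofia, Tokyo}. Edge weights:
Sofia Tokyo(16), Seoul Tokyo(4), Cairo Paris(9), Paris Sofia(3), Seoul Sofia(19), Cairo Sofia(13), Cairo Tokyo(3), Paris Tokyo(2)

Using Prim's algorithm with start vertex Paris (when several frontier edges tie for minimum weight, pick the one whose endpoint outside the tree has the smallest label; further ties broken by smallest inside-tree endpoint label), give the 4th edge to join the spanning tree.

Seoul-Tokyo

Prim's algorithm from Paris:
Step 1: cheapest edge leaving the tree is Paris Tokyo (2); add Tokyo.
Step 2: cheapest edge leaving the tree is Cairo Tokyo (3); add Cairo.
Step 3: cheapest edge leaving the tree is Paris Sofia (3); add Sofia.
Step 4: cheapest edge leaving the tree is Seoul Tokyo (4); add Seoul.
The 4th edge added is Seoul Tokyo.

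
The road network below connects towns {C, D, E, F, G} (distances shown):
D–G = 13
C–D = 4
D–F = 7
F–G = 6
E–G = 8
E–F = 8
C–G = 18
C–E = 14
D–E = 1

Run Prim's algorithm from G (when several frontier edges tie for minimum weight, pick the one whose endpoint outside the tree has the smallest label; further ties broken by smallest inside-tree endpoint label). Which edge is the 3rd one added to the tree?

Prim's algorithm from G:
Step 1: cheapest edge leaving the tree is F–G (6); add F.
Step 2: cheapest edge leaving the tree is D–F (7); add D.
Step 3: cheapest edge leaving the tree is D–E (1); add E.
Step 4: cheapest edge leaving the tree is C–D (4); add C.
The 3rd edge added is D–E.

D-E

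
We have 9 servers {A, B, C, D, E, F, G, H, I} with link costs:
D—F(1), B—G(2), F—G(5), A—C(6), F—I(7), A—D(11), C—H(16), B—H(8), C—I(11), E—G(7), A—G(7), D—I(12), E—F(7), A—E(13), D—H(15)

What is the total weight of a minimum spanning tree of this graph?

43

Grow the tree from F using Prim:
Step 1: cheapest edge leaving the tree is D—F (1); add D.
Step 2: cheapest edge leaving the tree is F—G (5); add G.
Step 3: cheapest edge leaving the tree is B—G (2); add B.
Step 4: cheapest edge leaving the tree is A—G (7); add A.
Step 5: cheapest edge leaving the tree is A—C (6); add C.
Step 6: cheapest edge leaving the tree is E—F (7); add E.
Step 7: cheapest edge leaving the tree is F—I (7); add I.
Step 8: cheapest edge leaving the tree is B—H (8); add H.
MST edges: D—F, F—G, B—G, A—G, A—C, E—F, F—I, B—H; total weight 1+5+2+7+6+7+7+8 = 43.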